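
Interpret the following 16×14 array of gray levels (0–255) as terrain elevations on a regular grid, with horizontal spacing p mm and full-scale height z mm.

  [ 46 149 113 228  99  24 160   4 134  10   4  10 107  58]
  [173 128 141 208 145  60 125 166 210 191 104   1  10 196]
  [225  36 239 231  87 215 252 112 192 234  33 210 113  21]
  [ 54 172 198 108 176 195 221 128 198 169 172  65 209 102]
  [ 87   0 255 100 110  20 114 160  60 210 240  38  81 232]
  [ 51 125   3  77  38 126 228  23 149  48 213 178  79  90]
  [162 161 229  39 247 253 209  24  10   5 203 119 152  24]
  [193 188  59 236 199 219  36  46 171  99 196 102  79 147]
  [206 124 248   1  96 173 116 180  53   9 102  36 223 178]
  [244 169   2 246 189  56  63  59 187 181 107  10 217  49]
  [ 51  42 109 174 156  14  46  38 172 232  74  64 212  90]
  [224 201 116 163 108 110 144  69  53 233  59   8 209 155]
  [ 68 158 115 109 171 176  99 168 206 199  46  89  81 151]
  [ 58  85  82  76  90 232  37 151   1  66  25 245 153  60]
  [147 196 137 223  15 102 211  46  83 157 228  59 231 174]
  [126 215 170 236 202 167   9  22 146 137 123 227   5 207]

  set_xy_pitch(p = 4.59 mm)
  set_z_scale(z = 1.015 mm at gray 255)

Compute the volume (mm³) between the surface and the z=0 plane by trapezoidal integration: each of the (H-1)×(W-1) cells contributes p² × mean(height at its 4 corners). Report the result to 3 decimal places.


height_mm = gray/255 × 1.015; cell vol = 4.59² × mean(4 corners)
unit = 4.59² × 1.015 / (4×255) = 0.0209648 mm³ per gray-sum
row 0: Σ corner-gray over 13 cells = 5535  → 116.0403
row 1: Σ corner-gray over 13 cells = 7501  → 157.2572
row 2: Σ corner-gray over 13 cells = 8332  → 174.6789
row 3: Σ corner-gray over 13 cells = 7273  → 152.4772
row 4: Σ corner-gray over 13 cells = 5810  → 121.8056
row 5: Σ corner-gray over 13 cells = 6203  → 130.0448
row 6: Σ corner-gray over 13 cells = 7088  → 148.5987
row 7: Σ corner-gray over 13 cells = 6706  → 140.5901
row 8: Σ corner-gray over 13 cells = 6371  → 133.5669
row 9: Σ corner-gray over 13 cells = 6072  → 127.2984
row 10: Σ corner-gray over 13 cells = 6132  → 128.5563
row 11: Σ corner-gray over 13 cells = 6778  → 142.0996
row 12: Σ corner-gray over 13 cells = 6057  → 126.9839
row 13: Σ corner-gray over 13 cells = 6301  → 132.0994
row 14: Σ corner-gray over 13 cells = 7348  → 154.0495
Σ rows: total corner-gray = 99507  → 2086.1468 mm³

2086.147


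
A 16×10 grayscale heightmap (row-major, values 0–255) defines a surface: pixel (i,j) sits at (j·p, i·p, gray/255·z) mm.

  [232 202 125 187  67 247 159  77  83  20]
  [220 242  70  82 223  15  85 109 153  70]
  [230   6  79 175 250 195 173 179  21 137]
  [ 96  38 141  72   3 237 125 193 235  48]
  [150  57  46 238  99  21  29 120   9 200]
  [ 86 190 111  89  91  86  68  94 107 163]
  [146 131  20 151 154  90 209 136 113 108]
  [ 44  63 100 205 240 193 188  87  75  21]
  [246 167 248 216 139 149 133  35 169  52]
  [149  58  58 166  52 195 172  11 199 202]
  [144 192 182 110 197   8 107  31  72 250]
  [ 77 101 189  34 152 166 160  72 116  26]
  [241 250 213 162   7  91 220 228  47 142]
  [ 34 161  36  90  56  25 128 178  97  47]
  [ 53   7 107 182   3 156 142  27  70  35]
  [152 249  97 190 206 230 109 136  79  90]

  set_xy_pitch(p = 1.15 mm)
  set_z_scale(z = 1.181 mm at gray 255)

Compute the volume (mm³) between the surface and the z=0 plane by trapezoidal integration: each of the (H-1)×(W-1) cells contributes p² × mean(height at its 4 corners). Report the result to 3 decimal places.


101.084

height_mm = gray/255 × 1.181; cell vol = 1.15² × mean(4 corners)
unit = 1.15² × 1.181 / (4×255) = 0.00153125 mm³ per gray-sum
row 0: Σ corner-gray over 9 cells = 4794  → 7.3408
row 1: Σ corner-gray over 9 cells = 4771  → 7.3056
row 2: Σ corner-gray over 9 cells = 4755  → 7.2811
row 3: Σ corner-gray over 9 cells = 3820  → 5.8494
row 4: Σ corner-gray over 9 cells = 3509  → 5.3731
row 5: Σ corner-gray over 9 cells = 4183  → 6.4052
row 6: Σ corner-gray over 9 cells = 4629  → 7.0881
row 7: Σ corner-gray over 9 cells = 5177  → 7.9273
row 8: Σ corner-gray over 9 cells = 4983  → 7.6302
row 9: Σ corner-gray over 9 cells = 4365  → 6.6839
row 10: Σ corner-gray over 9 cells = 4275  → 6.5461
row 11: Σ corner-gray over 9 cells = 4902  → 7.5062
row 12: Σ corner-gray over 9 cells = 4442  → 6.8018
row 13: Σ corner-gray over 9 cells = 3099  → 4.7453
row 14: Σ corner-gray over 9 cells = 4310  → 6.5997
Σ rows: total corner-gray = 66014  → 101.0838 mm³


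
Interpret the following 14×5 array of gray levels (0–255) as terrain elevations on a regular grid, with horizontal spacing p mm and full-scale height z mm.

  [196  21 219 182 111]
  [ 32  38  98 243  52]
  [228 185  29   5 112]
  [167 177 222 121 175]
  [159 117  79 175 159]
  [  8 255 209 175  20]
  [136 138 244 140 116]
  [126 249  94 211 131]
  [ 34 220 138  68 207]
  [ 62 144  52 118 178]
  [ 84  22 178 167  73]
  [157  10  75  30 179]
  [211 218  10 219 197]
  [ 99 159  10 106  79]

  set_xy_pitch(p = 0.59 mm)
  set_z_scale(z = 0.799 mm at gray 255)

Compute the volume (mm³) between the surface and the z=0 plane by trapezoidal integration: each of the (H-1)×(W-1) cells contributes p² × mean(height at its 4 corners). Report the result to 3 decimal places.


height_mm = gray/255 × 0.799; cell vol = 0.59² × mean(4 corners)
unit = 0.59² × 0.799 / (4×255) = 0.000272678 mm³ per gray-sum
row 0: Σ corner-gray over 4 cells = 1993  → 0.5434
row 1: Σ corner-gray over 4 cells = 1620  → 0.4417
row 2: Σ corner-gray over 4 cells = 2160  → 0.5890
row 3: Σ corner-gray over 4 cells = 2442  → 0.6659
row 4: Σ corner-gray over 4 cells = 2366  → 0.6452
row 5: Σ corner-gray over 4 cells = 2602  → 0.7095
row 6: Σ corner-gray over 4 cells = 2661  → 0.7256
row 7: Σ corner-gray over 4 cells = 2458  → 0.6702
row 8: Σ corner-gray over 4 cells = 1961  → 0.5347
row 9: Σ corner-gray over 4 cells = 1759  → 0.4796
row 10: Σ corner-gray over 4 cells = 1457  → 0.3973
row 11: Σ corner-gray over 4 cells = 1868  → 0.5094
row 12: Σ corner-gray over 4 cells = 2030  → 0.5535
Σ rows: total corner-gray = 27377  → 7.4651 mm³

7.465


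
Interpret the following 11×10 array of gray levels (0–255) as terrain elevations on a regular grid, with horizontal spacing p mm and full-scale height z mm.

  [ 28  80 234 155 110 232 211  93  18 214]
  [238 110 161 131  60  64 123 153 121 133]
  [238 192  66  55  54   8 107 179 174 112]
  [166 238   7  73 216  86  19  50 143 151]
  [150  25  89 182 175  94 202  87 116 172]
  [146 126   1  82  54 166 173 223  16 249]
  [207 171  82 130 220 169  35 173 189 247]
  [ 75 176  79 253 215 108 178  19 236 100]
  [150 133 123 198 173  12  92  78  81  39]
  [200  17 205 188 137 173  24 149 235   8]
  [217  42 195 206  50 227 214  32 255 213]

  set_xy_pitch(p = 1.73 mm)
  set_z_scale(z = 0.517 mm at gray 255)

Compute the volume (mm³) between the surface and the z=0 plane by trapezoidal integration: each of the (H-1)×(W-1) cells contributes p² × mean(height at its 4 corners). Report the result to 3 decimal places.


70.312

height_mm = gray/255 × 0.517; cell vol = 1.73² × mean(4 corners)
unit = 1.73² × 0.517 / (4×255) = 0.00151699 mm³ per gray-sum
row 0: Σ corner-gray over 9 cells = 4725  → 7.1678
row 1: Σ corner-gray over 9 cells = 4237  → 6.4275
row 2: Σ corner-gray over 9 cells = 4001  → 6.0695
row 3: Σ corner-gray over 9 cells = 4243  → 6.4366
row 4: Σ corner-gray over 9 cells = 4339  → 6.5822
row 5: Σ corner-gray over 9 cells = 4869  → 7.3862
row 6: Σ corner-gray over 9 cells = 5495  → 8.3359
row 7: Σ corner-gray over 9 cells = 4672  → 7.0874
row 8: Σ corner-gray over 9 cells = 4433  → 6.7248
row 9: Σ corner-gray over 9 cells = 5336  → 8.0947
Σ rows: total corner-gray = 46350  → 70.3125 mm³


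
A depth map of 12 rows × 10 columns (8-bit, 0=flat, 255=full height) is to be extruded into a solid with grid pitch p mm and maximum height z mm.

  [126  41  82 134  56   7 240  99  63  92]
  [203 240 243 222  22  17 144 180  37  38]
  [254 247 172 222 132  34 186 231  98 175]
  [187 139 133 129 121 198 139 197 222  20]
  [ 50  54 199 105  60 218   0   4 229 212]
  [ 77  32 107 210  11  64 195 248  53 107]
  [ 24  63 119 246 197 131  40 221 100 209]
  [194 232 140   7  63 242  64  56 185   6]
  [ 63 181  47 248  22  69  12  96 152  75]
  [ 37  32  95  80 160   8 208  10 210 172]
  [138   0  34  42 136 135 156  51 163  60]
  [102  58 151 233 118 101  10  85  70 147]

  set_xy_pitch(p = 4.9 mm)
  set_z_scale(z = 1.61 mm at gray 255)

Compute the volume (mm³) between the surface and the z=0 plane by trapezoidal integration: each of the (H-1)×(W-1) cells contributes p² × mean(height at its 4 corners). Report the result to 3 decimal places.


height_mm = gray/255 × 1.61; cell vol = 4.9² × mean(4 corners)
unit = 4.9² × 1.61 / (4×255) = 0.0378981 mm³ per gray-sum
row 0: Σ corner-gray over 9 cells = 4113  → 155.8750
row 1: Σ corner-gray over 9 cells = 5524  → 209.3493
row 2: Σ corner-gray over 9 cells = 5836  → 221.1735
row 3: Σ corner-gray over 9 cells = 4763  → 180.5088
row 4: Σ corner-gray over 9 cells = 4024  → 152.5021
row 5: Σ corner-gray over 9 cells = 4491  → 170.2005
row 6: Σ corner-gray over 9 cells = 4645  → 176.0368
row 7: Σ corner-gray over 9 cells = 3970  → 150.4556
row 8: Σ corner-gray over 9 cells = 3607  → 136.6986
row 9: Σ corner-gray over 9 cells = 3447  → 130.6349
row 10: Σ corner-gray over 9 cells = 3533  → 133.8941
Σ rows: total corner-gray = 47953  → 1817.3294 mm³

1817.329


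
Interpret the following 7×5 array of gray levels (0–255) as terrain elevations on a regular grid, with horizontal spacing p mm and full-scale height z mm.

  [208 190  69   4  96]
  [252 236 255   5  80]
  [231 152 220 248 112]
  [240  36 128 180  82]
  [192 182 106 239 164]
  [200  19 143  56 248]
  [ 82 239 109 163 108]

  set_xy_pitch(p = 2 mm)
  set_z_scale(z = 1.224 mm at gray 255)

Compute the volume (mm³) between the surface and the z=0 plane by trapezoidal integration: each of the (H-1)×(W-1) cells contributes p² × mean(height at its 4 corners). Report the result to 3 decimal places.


height_mm = gray/255 × 1.224; cell vol = 2² × mean(4 corners)
unit = 2² × 1.224 / (4×255) = 0.0048 mm³ per gray-sum
row 0: Σ corner-gray over 4 cells = 2154  → 10.3392
row 1: Σ corner-gray over 4 cells = 2907  → 13.9536
row 2: Σ corner-gray over 4 cells = 2593  → 12.4464
row 3: Σ corner-gray over 4 cells = 2420  → 11.6160
row 4: Σ corner-gray over 4 cells = 2294  → 11.0112
row 5: Σ corner-gray over 4 cells = 2096  → 10.0608
Σ rows: total corner-gray = 14464  → 69.4272 mm³

69.427


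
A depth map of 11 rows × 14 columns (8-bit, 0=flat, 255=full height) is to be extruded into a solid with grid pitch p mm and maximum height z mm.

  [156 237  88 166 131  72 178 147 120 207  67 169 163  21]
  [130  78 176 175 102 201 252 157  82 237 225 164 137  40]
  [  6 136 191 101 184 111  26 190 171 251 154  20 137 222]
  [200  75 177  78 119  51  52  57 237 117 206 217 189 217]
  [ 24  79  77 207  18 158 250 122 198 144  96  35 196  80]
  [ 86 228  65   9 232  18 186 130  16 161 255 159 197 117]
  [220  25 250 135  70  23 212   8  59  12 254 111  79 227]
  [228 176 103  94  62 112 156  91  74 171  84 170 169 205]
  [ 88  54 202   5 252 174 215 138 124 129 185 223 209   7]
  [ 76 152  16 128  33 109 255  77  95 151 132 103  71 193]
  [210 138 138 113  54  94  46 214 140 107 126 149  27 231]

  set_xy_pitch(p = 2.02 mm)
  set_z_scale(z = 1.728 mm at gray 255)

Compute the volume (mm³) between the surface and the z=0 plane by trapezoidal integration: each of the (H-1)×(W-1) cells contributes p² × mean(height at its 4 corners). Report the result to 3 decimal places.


height_mm = gray/255 × 1.728; cell vol = 2.02² × mean(4 corners)
unit = 2.02² × 1.728 / (4×255) = 0.00691268 mm³ per gray-sum
row 0: Σ corner-gray over 13 cells = 7809  → 53.9811
row 1: Σ corner-gray over 13 cells = 7714  → 53.3244
row 2: Σ corner-gray over 13 cells = 7139  → 49.3496
row 3: Σ corner-gray over 13 cells = 6831  → 47.2205
row 4: Σ corner-gray over 13 cells = 6779  → 46.8610
row 5: Σ corner-gray over 13 cells = 6438  → 44.5038
row 6: Σ corner-gray over 13 cells = 6280  → 43.4116
row 7: Σ corner-gray over 13 cells = 7272  → 50.2690
row 8: Σ corner-gray over 13 cells = 6828  → 47.1998
row 9: Σ corner-gray over 13 cells = 6046  → 41.7940
Σ rows: total corner-gray = 69136  → 477.9149 mm³

477.915


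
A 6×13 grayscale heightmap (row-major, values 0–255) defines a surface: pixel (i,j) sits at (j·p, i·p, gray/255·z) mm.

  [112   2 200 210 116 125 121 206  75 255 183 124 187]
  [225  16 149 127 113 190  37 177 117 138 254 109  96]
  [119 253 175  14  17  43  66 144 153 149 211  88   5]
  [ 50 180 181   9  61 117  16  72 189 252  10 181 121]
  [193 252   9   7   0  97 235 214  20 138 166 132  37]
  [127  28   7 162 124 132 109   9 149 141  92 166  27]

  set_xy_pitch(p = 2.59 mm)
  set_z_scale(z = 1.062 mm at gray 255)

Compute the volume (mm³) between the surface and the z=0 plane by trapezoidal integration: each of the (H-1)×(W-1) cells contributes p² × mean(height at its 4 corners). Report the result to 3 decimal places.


200.652

height_mm = gray/255 × 1.062; cell vol = 2.59² × mean(4 corners)
unit = 2.59² × 1.062 / (4×255) = 0.00698432 mm³ per gray-sum
row 0: Σ corner-gray over 12 cells = 6708  → 46.8508
row 1: Σ corner-gray over 12 cells = 5925  → 41.3821
row 2: Σ corner-gray over 12 cells = 5457  → 38.1134
row 3: Σ corner-gray over 12 cells = 5477  → 38.2531
row 4: Σ corner-gray over 12 cells = 5162  → 36.0530
Σ rows: total corner-gray = 28729  → 200.6524 mm³


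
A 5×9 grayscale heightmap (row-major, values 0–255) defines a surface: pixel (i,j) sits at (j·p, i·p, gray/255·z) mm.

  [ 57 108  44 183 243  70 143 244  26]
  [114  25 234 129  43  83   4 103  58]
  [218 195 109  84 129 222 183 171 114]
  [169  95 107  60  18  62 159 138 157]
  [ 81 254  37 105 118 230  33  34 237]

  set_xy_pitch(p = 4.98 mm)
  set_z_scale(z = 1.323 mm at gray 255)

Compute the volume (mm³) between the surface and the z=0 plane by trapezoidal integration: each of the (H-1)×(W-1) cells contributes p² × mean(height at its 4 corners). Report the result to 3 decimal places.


487.821

height_mm = gray/255 × 1.323; cell vol = 4.98² × mean(4 corners)
unit = 4.98² × 1.323 / (4×255) = 0.0321676 mm³ per gray-sum
row 0: Σ corner-gray over 8 cells = 3567  → 114.7417
row 1: Σ corner-gray over 8 cells = 3932  → 126.4829
row 2: Σ corner-gray over 8 cells = 4122  → 132.5948
row 3: Σ corner-gray over 8 cells = 3544  → 114.0019
Σ rows: total corner-gray = 15165  → 487.8213 mm³


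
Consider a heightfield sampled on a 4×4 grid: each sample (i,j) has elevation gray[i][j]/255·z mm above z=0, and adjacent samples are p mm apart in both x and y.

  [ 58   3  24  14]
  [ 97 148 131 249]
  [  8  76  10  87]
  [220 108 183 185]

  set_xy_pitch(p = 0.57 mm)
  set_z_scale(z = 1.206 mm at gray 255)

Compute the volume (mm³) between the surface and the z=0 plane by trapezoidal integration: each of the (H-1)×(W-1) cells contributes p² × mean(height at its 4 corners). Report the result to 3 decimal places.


1.327

height_mm = gray/255 × 1.206; cell vol = 0.57² × mean(4 corners)
unit = 0.57² × 1.206 / (4×255) = 0.000384146 mm³ per gray-sum
row 0: Σ corner-gray over 3 cells = 1030  → 0.3957
row 1: Σ corner-gray over 3 cells = 1171  → 0.4498
row 2: Σ corner-gray over 3 cells = 1254  → 0.4817
Σ rows: total corner-gray = 3455  → 1.3272 mm³


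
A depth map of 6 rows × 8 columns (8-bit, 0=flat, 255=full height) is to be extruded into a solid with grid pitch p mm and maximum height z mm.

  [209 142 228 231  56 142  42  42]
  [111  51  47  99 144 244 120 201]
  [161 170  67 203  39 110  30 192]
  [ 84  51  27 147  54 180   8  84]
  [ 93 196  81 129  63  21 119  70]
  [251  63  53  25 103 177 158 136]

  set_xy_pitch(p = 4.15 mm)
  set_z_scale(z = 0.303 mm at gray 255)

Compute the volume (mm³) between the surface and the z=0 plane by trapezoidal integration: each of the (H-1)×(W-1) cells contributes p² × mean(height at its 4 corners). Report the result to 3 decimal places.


77.100

height_mm = gray/255 × 0.303; cell vol = 4.15² × mean(4 corners)
unit = 4.15² × 0.303 / (4×255) = 0.0051161 mm³ per gray-sum
row 0: Σ corner-gray over 7 cells = 3655  → 18.6993
row 1: Σ corner-gray over 7 cells = 3313  → 16.9496
row 2: Σ corner-gray over 7 cells = 2693  → 13.7776
row 3: Σ corner-gray over 7 cells = 2483  → 12.7033
row 4: Σ corner-gray over 7 cells = 2926  → 14.9697
Σ rows: total corner-gray = 15070  → 77.0996 mm³


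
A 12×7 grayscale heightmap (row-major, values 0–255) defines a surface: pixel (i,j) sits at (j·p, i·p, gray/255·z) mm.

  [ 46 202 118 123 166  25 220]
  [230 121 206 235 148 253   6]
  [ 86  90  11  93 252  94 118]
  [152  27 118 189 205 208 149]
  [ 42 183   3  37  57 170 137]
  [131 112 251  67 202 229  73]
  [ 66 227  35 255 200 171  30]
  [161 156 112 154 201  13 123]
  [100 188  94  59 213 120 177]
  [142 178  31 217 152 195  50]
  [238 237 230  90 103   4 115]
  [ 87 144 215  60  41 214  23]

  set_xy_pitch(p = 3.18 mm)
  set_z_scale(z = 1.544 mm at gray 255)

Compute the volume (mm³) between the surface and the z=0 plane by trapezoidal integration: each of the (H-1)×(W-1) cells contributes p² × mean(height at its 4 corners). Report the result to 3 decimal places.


557.618

height_mm = gray/255 × 1.544; cell vol = 3.18² × mean(4 corners)
unit = 3.18² × 1.544 / (4×255) = 0.0153074 mm³ per gray-sum
row 0: Σ corner-gray over 6 cells = 3696  → 56.5761
row 1: Σ corner-gray over 6 cells = 3446  → 52.7493
row 2: Σ corner-gray over 6 cells = 3079  → 47.1315
row 3: Σ corner-gray over 6 cells = 2874  → 43.9935
row 4: Σ corner-gray over 6 cells = 3005  → 45.9987
row 5: Σ corner-gray over 6 cells = 3798  → 58.1375
row 6: Σ corner-gray over 6 cells = 3428  → 52.4738
row 7: Σ corner-gray over 6 cells = 3181  → 48.6928
row 8: Σ corner-gray over 6 cells = 3363  → 51.4788
row 9: Σ corner-gray over 6 cells = 3419  → 52.3360
row 10: Σ corner-gray over 6 cells = 3139  → 48.0499
Σ rows: total corner-gray = 36428  → 557.6179 mm³


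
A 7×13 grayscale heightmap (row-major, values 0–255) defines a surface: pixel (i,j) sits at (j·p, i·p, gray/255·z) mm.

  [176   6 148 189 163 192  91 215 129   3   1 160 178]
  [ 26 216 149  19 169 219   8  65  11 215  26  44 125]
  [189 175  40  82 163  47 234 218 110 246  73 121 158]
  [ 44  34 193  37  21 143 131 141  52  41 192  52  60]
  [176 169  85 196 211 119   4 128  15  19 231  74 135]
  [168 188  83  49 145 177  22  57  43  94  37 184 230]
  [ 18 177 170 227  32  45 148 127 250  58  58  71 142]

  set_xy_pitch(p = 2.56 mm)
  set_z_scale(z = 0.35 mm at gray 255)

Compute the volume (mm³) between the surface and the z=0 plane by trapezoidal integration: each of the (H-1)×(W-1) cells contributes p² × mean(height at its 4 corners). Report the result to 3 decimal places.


73.139

height_mm = gray/255 × 0.35; cell vol = 2.56² × mean(4 corners)
unit = 2.56² × 0.35 / (4×255) = 0.00224878 mm³ per gray-sum
row 0: Σ corner-gray over 12 cells = 5381  → 12.1007
row 1: Σ corner-gray over 12 cells = 5798  → 13.0385
row 2: Σ corner-gray over 12 cells = 5543  → 12.4650
row 3: Σ corner-gray over 12 cells = 4991  → 11.2237
row 4: Σ corner-gray over 12 cells = 5369  → 12.0737
row 5: Σ corner-gray over 12 cells = 5442  → 12.2379
Σ rows: total corner-gray = 32524  → 73.1395 mm³


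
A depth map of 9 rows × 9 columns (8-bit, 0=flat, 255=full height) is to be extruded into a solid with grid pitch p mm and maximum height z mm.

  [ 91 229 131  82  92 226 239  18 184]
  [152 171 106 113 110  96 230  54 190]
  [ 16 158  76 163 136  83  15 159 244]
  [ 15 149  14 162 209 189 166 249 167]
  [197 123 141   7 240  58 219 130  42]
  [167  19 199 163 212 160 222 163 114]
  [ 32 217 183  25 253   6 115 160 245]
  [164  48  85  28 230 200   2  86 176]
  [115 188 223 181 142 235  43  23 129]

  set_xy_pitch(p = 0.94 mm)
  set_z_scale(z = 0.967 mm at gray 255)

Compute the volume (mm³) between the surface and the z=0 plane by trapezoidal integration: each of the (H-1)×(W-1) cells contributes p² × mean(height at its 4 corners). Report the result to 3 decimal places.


28.878

height_mm = gray/255 × 0.967; cell vol = 0.94² × mean(4 corners)
unit = 0.94² × 0.967 / (4×255) = 0.000837687 mm³ per gray-sum
row 0: Σ corner-gray over 8 cells = 4411  → 3.6950
row 1: Σ corner-gray over 8 cells = 3942  → 3.3022
row 2: Σ corner-gray over 8 cells = 4298  → 3.6004
row 3: Σ corner-gray over 8 cells = 4533  → 3.7972
row 4: Σ corner-gray over 8 cells = 4632  → 3.8802
row 5: Σ corner-gray over 8 cells = 4752  → 3.9807
row 6: Σ corner-gray over 8 cells = 3893  → 3.2611
row 7: Σ corner-gray over 8 cells = 4012  → 3.3608
Σ rows: total corner-gray = 34473  → 28.8776 mm³


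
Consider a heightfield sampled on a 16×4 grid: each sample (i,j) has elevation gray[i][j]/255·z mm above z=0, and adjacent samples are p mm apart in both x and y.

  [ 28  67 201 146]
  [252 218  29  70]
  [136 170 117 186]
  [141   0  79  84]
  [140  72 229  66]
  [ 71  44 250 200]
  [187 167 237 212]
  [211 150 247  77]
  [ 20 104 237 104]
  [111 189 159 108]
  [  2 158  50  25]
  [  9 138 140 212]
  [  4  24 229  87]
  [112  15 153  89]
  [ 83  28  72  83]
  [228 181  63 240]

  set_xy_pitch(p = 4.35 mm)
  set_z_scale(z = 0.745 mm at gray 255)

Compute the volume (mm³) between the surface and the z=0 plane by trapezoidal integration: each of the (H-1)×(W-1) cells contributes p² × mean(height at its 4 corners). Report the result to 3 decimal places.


313.042

height_mm = gray/255 × 0.745; cell vol = 4.35² × mean(4 corners)
unit = 4.35² × 0.745 / (4×255) = 0.0138208 mm³ per gray-sum
row 0: Σ corner-gray over 3 cells = 1526  → 21.0906
row 1: Σ corner-gray over 3 cells = 1712  → 23.6613
row 2: Σ corner-gray over 3 cells = 1279  → 17.6769
row 3: Σ corner-gray over 3 cells = 1191  → 16.4606
row 4: Σ corner-gray over 3 cells = 1667  → 23.0393
row 5: Σ corner-gray over 3 cells = 2066  → 28.5539
row 6: Σ corner-gray over 3 cells = 2289  → 31.6359
row 7: Σ corner-gray over 3 cells = 1888  → 26.0938
row 8: Σ corner-gray over 3 cells = 1721  → 23.7857
row 9: Σ corner-gray over 3 cells = 1358  → 18.7687
row 10: Σ corner-gray over 3 cells = 1220  → 16.8614
row 11: Σ corner-gray over 3 cells = 1374  → 18.9898
row 12: Σ corner-gray over 3 cells = 1134  → 15.6728
row 13: Σ corner-gray over 3 cells = 903  → 12.4802
row 14: Σ corner-gray over 3 cells = 1322  → 18.2712
Σ rows: total corner-gray = 22650  → 313.0422 mm³


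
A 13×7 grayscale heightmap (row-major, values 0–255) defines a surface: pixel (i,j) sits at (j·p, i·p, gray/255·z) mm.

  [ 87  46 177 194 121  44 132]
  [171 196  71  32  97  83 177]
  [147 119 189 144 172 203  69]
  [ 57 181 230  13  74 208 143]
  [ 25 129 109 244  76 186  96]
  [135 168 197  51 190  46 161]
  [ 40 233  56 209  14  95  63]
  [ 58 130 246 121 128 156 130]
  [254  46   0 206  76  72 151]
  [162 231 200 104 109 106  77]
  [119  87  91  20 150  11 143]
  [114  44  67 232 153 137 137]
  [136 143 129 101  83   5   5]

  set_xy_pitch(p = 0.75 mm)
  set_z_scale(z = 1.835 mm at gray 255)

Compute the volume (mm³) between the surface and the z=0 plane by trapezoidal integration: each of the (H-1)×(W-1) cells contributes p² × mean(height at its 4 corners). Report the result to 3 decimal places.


height_mm = gray/255 × 1.835; cell vol = 0.75² × mean(4 corners)
unit = 0.75² × 1.835 / (4×255) = 0.00101195 mm³ per gray-sum
row 0: Σ corner-gray over 6 cells = 2689  → 2.7211
row 1: Σ corner-gray over 6 cells = 3176  → 3.2139
row 2: Σ corner-gray over 6 cells = 3482  → 3.5236
row 3: Σ corner-gray over 6 cells = 3221  → 3.2595
row 4: Σ corner-gray over 6 cells = 3209  → 3.2473
row 5: Σ corner-gray over 6 cells = 2917  → 2.9519
row 6: Σ corner-gray over 6 cells = 3067  → 3.1036
row 7: Σ corner-gray over 6 cells = 2955  → 2.9903
row 8: Σ corner-gray over 6 cells = 2944  → 2.9792
row 9: Σ corner-gray over 6 cells = 2719  → 2.7515
row 10: Σ corner-gray over 6 cells = 2497  → 2.5268
row 11: Σ corner-gray over 6 cells = 2580  → 2.6108
Σ rows: total corner-gray = 35456  → 35.8796 mm³

35.880


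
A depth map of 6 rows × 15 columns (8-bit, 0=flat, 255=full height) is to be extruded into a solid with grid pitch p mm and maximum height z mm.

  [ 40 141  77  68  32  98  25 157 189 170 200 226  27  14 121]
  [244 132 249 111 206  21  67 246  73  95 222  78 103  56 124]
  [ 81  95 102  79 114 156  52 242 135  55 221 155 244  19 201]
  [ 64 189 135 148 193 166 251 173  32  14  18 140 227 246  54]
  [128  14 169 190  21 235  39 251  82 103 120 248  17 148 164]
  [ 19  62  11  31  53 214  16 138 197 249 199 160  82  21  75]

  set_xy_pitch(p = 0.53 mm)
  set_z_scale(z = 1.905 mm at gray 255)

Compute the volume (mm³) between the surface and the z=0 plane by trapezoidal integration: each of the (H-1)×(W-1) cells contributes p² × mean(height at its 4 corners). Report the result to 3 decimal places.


18.717

height_mm = gray/255 × 1.905; cell vol = 0.53² × mean(4 corners)
unit = 0.53² × 1.905 / (4×255) = 0.000524622 mm³ per gray-sum
row 0: Σ corner-gray over 14 cells = 6695  → 3.5123
row 1: Σ corner-gray over 14 cells = 7306  → 3.8329
row 2: Σ corner-gray over 14 cells = 7602  → 3.9882
row 3: Σ corner-gray over 14 cells = 7548  → 3.9598
row 4: Σ corner-gray over 14 cells = 6526  → 3.4237
Σ rows: total corner-gray = 35677  → 18.7169 mm³


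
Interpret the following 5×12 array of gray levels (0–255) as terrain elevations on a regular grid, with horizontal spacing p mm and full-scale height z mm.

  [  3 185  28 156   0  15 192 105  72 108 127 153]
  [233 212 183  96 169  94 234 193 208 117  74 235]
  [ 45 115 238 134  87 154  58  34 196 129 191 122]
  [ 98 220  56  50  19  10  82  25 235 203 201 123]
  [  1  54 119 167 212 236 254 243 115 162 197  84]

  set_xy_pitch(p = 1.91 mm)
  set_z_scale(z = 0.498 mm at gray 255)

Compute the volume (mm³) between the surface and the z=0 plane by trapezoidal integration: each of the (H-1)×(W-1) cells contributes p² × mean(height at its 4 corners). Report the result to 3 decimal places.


41.883

height_mm = gray/255 × 0.498; cell vol = 1.91² × mean(4 corners)
unit = 1.91² × 0.498 / (4×255) = 0.00178113 mm³ per gray-sum
row 0: Σ corner-gray over 11 cells = 5760  → 10.2593
row 1: Σ corner-gray over 11 cells = 6467  → 11.5186
row 2: Σ corner-gray over 11 cells = 5262  → 9.3723
row 3: Σ corner-gray over 11 cells = 6026  → 10.7331
Σ rows: total corner-gray = 23515  → 41.8833 mm³


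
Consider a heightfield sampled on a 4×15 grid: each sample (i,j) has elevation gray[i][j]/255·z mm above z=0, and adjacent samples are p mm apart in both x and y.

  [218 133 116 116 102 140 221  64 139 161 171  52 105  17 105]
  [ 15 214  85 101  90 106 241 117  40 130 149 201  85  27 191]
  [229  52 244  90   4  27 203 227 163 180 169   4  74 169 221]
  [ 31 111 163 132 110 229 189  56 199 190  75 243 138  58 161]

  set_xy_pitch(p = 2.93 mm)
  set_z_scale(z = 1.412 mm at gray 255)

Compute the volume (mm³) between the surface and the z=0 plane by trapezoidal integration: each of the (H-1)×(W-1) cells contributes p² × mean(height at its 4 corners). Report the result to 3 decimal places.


254.975

height_mm = gray/255 × 1.412; cell vol = 2.93² × mean(4 corners)
unit = 2.93² × 1.412 / (4×255) = 0.0118842 mm³ per gray-sum
row 0: Σ corner-gray over 14 cells = 6775  → 80.5154
row 1: Σ corner-gray over 14 cells = 7040  → 83.6647
row 2: Σ corner-gray over 14 cells = 7640  → 90.7952
Σ rows: total corner-gray = 21455  → 254.9754 mm³


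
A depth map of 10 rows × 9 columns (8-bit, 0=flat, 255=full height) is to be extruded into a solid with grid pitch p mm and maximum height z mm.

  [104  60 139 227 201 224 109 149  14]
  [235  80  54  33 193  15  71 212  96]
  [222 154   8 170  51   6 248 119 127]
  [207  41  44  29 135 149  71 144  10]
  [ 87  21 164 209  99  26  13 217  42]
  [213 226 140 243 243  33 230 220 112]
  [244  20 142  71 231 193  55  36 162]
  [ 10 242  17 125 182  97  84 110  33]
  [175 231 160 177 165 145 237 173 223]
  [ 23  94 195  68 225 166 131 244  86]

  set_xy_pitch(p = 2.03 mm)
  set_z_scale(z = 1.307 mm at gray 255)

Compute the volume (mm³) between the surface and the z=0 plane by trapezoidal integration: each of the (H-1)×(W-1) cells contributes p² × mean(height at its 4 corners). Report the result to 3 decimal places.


height_mm = gray/255 × 1.307; cell vol = 2.03² × mean(4 corners)
unit = 2.03² × 1.307 / (4×255) = 0.00528041 mm³ per gray-sum
row 0: Σ corner-gray over 8 cells = 3983  → 21.0319
row 1: Σ corner-gray over 8 cells = 3508  → 18.5237
row 2: Σ corner-gray over 8 cells = 3304  → 17.4465
row 3: Σ corner-gray over 8 cells = 3070  → 16.2109
row 4: Σ corner-gray over 8 cells = 4622  → 24.4060
row 5: Σ corner-gray over 8 cells = 4897  → 25.8582
row 6: Σ corner-gray over 8 cells = 3659  → 19.3210
row 7: Σ corner-gray over 8 cells = 4731  → 24.9816
row 8: Σ corner-gray over 8 cells = 5329  → 28.1393
Σ rows: total corner-gray = 37103  → 195.9190 mm³

195.919


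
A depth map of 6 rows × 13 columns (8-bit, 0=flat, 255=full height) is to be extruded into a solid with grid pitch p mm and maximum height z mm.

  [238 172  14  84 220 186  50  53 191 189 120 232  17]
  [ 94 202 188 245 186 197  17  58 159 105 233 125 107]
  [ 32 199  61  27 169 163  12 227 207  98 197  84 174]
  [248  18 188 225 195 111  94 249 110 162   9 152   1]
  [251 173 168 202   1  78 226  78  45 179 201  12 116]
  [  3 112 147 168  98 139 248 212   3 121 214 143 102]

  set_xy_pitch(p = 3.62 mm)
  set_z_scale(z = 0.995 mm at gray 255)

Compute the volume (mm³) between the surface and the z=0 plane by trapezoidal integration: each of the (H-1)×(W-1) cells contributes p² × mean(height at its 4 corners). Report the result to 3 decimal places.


419.008

height_mm = gray/255 × 0.995; cell vol = 3.62² × mean(4 corners)
unit = 3.62² × 0.995 / (4×255) = 0.0127832 mm³ per gray-sum
row 0: Σ corner-gray over 12 cells = 6908  → 88.3064
row 1: Σ corner-gray over 12 cells = 6725  → 85.9671
row 2: Σ corner-gray over 12 cells = 6369  → 81.4163
row 3: Σ corner-gray over 12 cells = 6368  → 81.4035
row 4: Σ corner-gray over 12 cells = 6408  → 81.9148
Σ rows: total corner-gray = 32778  → 419.0082 mm³


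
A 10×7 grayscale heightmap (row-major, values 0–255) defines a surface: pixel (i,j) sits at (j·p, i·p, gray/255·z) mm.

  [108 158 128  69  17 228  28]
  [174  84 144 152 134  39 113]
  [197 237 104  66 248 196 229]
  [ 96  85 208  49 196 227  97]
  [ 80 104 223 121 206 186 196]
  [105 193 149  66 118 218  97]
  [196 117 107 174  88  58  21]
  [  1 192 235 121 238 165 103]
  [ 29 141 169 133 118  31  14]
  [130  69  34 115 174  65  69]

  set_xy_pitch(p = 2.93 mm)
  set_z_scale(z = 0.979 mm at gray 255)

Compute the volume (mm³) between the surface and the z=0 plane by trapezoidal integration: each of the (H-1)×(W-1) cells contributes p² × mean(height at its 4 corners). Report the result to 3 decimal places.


241.468

height_mm = gray/255 × 0.979; cell vol = 2.93² × mean(4 corners)
unit = 2.93² × 0.979 / (4×255) = 0.00823982 mm³ per gray-sum
row 0: Σ corner-gray over 6 cells = 2729  → 22.4865
row 1: Σ corner-gray over 6 cells = 3521  → 29.0124
row 2: Σ corner-gray over 6 cells = 3851  → 31.7315
row 3: Σ corner-gray over 6 cells = 3679  → 30.3143
row 4: Σ corner-gray over 6 cells = 3646  → 30.0424
row 5: Σ corner-gray over 6 cells = 2995  → 24.6783
row 6: Σ corner-gray over 6 cells = 3311  → 27.2820
row 7: Σ corner-gray over 6 cells = 3233  → 26.6393
row 8: Σ corner-gray over 6 cells = 2340  → 19.2812
Σ rows: total corner-gray = 29305  → 241.4679 mm³


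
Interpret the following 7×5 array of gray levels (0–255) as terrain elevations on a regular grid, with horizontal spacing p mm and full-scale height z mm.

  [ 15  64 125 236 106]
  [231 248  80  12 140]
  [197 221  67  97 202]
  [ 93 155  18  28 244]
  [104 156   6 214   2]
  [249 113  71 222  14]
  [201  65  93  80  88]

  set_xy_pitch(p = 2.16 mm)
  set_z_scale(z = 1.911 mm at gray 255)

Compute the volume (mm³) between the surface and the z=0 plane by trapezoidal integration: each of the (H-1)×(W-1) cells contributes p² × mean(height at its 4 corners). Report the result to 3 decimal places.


100.698

height_mm = gray/255 × 1.911; cell vol = 2.16² × mean(4 corners)
unit = 2.16² × 1.911 / (4×255) = 0.00874114 mm³ per gray-sum
row 0: Σ corner-gray over 4 cells = 2022  → 17.6746
row 1: Σ corner-gray over 4 cells = 2220  → 19.4053
row 2: Σ corner-gray over 4 cells = 1908  → 16.6781
row 3: Σ corner-gray over 4 cells = 1597  → 13.9596
row 4: Σ corner-gray over 4 cells = 1933  → 16.8966
row 5: Σ corner-gray over 4 cells = 1840  → 16.0837
Σ rows: total corner-gray = 11520  → 100.6979 mm³


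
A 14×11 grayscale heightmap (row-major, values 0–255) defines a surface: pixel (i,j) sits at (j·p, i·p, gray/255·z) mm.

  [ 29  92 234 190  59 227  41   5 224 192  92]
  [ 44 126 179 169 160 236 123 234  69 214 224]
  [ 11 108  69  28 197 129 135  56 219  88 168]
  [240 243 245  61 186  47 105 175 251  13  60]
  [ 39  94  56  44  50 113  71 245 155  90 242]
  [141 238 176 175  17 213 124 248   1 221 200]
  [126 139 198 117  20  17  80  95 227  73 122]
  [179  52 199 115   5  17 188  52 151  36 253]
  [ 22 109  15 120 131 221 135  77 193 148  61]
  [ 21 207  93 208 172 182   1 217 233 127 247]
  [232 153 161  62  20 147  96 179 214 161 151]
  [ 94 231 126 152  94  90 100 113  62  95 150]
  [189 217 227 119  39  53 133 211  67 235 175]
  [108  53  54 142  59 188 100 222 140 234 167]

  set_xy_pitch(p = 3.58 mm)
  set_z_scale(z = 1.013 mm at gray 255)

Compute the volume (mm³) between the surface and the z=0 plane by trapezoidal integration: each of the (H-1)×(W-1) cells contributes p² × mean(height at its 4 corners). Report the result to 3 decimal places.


height_mm = gray/255 × 1.013; cell vol = 3.58² × mean(4 corners)
unit = 3.58² × 1.013 / (4×255) = 0.0127284 mm³ per gray-sum
row 0: Σ corner-gray over 10 cells = 5937  → 75.5688
row 1: Σ corner-gray over 10 cells = 5525  → 70.3247
row 2: Σ corner-gray over 10 cells = 5189  → 66.0479
row 3: Σ corner-gray over 10 cells = 5069  → 64.5205
row 4: Σ corner-gray over 10 cells = 5284  → 67.2571
row 5: Σ corner-gray over 10 cells = 5347  → 68.0590
row 6: Σ corner-gray over 10 cells = 4242  → 53.9941
row 7: Σ corner-gray over 10 cells = 4443  → 56.5525
row 8: Σ corner-gray over 10 cells = 5529  → 70.3756
row 9: Σ corner-gray over 10 cells = 5917  → 75.3142
row 10: Σ corner-gray over 10 cells = 5139  → 65.4115
row 11: Σ corner-gray over 10 cells = 5336  → 67.9190
row 12: Σ corner-gray over 10 cells = 5625  → 71.5975
Σ rows: total corner-gray = 68582  → 872.9422 mm³

872.942


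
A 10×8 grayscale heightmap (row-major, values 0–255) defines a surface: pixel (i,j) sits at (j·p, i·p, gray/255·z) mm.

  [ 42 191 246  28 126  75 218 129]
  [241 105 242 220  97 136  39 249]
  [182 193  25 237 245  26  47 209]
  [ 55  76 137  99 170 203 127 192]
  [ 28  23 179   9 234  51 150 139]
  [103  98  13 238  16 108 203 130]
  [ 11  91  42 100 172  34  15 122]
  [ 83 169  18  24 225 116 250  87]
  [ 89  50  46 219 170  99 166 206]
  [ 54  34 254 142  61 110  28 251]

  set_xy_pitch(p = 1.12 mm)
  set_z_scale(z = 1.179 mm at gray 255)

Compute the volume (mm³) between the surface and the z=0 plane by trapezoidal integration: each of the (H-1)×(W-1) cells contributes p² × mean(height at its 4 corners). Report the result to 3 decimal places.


44.603

height_mm = gray/255 × 1.179; cell vol = 1.12² × mean(4 corners)
unit = 1.12² × 1.179 / (4×255) = 0.00144994 mm³ per gray-sum
row 0: Σ corner-gray over 7 cells = 4107  → 5.9549
row 1: Σ corner-gray over 7 cells = 4105  → 5.9520
row 2: Σ corner-gray over 7 cells = 3808  → 5.5214
row 3: Σ corner-gray over 7 cells = 3330  → 4.8283
row 4: Σ corner-gray over 7 cells = 3044  → 4.4136
row 5: Σ corner-gray over 7 cells = 2626  → 3.8075
row 6: Σ corner-gray over 7 cells = 2815  → 4.0816
row 7: Σ corner-gray over 7 cells = 3569  → 5.1748
row 8: Σ corner-gray over 7 cells = 3358  → 4.8689
Σ rows: total corner-gray = 30762  → 44.6030 mm³


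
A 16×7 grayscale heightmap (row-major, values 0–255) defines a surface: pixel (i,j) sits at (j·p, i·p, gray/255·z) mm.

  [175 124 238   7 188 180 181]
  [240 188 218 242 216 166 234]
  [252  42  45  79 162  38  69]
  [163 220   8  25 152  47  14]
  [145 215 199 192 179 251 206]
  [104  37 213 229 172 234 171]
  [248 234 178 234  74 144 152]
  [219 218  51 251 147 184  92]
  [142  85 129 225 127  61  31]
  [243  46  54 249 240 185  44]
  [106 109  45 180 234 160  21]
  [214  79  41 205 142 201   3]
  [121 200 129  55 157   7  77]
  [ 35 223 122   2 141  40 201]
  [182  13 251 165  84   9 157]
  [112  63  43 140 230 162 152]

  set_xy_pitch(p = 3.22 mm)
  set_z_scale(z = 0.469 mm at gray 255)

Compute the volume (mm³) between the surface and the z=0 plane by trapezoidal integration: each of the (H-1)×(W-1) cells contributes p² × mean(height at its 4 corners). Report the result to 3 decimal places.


241.509

height_mm = gray/255 × 0.469; cell vol = 3.22² × mean(4 corners)
unit = 3.22² × 0.469 / (4×255) = 0.00476743 mm³ per gray-sum
row 0: Σ corner-gray over 6 cells = 4364  → 20.8051
row 1: Σ corner-gray over 6 cells = 3587  → 17.1008
row 2: Σ corner-gray over 6 cells = 2134  → 10.1737
row 3: Σ corner-gray over 6 cells = 3504  → 16.7051
row 4: Σ corner-gray over 6 cells = 4468  → 21.3009
row 5: Σ corner-gray over 6 cells = 4173  → 19.8945
row 6: Σ corner-gray over 6 cells = 4141  → 19.7419
row 7: Σ corner-gray over 6 cells = 3440  → 16.4000
row 8: Σ corner-gray over 6 cells = 3262  → 15.5514
row 9: Σ corner-gray over 6 cells = 3418  → 16.2951
row 10: Σ corner-gray over 6 cells = 3136  → 14.9507
row 11: Σ corner-gray over 6 cells = 2847  → 13.5729
row 12: Σ corner-gray over 6 cells = 2586  → 12.3286
row 13: Σ corner-gray over 6 cells = 2675  → 12.7529
row 14: Σ corner-gray over 6 cells = 2923  → 13.9352
Σ rows: total corner-gray = 50658  → 241.5085 mm³


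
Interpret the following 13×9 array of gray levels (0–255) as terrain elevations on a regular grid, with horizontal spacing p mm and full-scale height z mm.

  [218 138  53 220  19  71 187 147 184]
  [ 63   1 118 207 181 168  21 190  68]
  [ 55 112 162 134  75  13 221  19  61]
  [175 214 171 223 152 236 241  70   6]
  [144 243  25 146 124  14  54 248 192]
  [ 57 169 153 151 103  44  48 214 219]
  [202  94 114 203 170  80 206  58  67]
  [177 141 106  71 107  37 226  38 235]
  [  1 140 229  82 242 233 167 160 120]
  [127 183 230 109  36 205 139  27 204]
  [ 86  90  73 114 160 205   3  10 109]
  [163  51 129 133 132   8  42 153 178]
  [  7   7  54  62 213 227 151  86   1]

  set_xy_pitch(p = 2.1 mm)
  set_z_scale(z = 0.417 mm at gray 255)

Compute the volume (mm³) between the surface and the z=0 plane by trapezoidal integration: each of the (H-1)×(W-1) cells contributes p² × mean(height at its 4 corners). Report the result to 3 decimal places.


87.084

height_mm = gray/255 × 0.417; cell vol = 2.1² × mean(4 corners)
unit = 2.1² × 0.417 / (4×255) = 0.00180291 mm³ per gray-sum
row 0: Σ corner-gray over 8 cells = 3975  → 7.1666
row 1: Σ corner-gray over 8 cells = 3491  → 6.2940
row 2: Σ corner-gray over 8 cells = 4383  → 7.9022
row 3: Σ corner-gray over 8 cells = 4839  → 8.7243
row 4: Σ corner-gray over 8 cells = 4084  → 7.3631
row 5: Σ corner-gray over 8 cells = 4159  → 7.4983
row 6: Σ corner-gray over 8 cells = 3983  → 7.1810
row 7: Σ corner-gray over 8 cells = 4491  → 8.0969
row 8: Σ corner-gray over 8 cells = 4816  → 8.6828
row 9: Σ corner-gray over 8 cells = 3694  → 6.6600
row 10: Σ corner-gray over 8 cells = 3142  → 5.6647
row 11: Σ corner-gray over 8 cells = 3245  → 5.8504
Σ rows: total corner-gray = 48302  → 87.0842 mm³
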